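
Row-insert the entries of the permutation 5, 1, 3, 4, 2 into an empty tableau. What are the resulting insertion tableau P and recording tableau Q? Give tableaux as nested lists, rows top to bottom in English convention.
P = [[1, 2, 4], [3], [5]], Q = [[1, 3, 4], [2], [5]]

Insert each entry of the permutation into P by Schensted row insertion, recording in Q the position of each new cell.

Insert 5: appended to row 1. P = [[5]].
Insert 1: 1 bumps 5 from row 1; 5 starts row 2. P = [[1], [5]].
Insert 3: appended to row 1. P = [[1, 3], [5]].
Insert 4: appended to row 1. P = [[1, 3, 4], [5]].
Insert 2: 2 bumps 3 from row 1; 3 bumps 5 from row 2; 5 starts row 3. P = [[1, 2, 4], [3], [5]].

So P = [[1, 2, 4], [3], [5]], Q = [[1, 3, 4], [2], [5]].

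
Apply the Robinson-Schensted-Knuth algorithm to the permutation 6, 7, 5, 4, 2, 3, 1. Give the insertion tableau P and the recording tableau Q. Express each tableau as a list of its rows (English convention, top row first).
Insert each entry of the permutation into P by Schensted row insertion, recording in Q the position of each new cell.

Insert 6: appended to row 1. P = [[6]], Q = [[1]].
Insert 7: appended to row 1. P = [[6, 7]], Q = [[1, 2]].
Insert 5: 5 bumps 6 from row 1; 6 starts row 2. P = [[5, 7], [6]], Q = [[1, 2], [3]].
Insert 4: 4 bumps 5 from row 1; 5 bumps 6 from row 2; 6 starts row 3. P = [[4, 7], [5], [6]], Q = [[1, 2], [3], [4]].
Insert 2: 2 bumps 4 from row 1; 4 bumps 5 from row 2; 5 bumps 6 from row 3; 6 starts row 4. P = [[2, 7], [4], [5], [6]], Q = [[1, 2], [3], [4], [5]].
Insert 3: 3 bumps 7 from row 1; 7 appends to row 2. P = [[2, 3], [4, 7], [5], [6]], Q = [[1, 2], [3, 6], [4], [5]].
Insert 1: 1 bumps 2 from row 1; 2 bumps 4 from row 2; 4 bumps 5 from row 3; 5 bumps 6 from row 4; 6 starts row 5. P = [[1, 3], [2, 7], [4], [5], [6]], Q = [[1, 2], [3, 6], [4], [5], [7]].

So P = [[1, 3], [2, 7], [4], [5], [6]], Q = [[1, 2], [3, 6], [4], [5], [7]].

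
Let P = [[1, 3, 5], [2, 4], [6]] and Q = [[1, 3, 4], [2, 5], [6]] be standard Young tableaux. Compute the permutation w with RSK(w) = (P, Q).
2 1 4 6 5 3

Reverse RSK: for i = n, n-1, ..., 1, locate i in Q, remove the corresponding corner cell from P, and reverse-bump its entry up through P; the value ejected from row 1 is w(i).

So w = 2 1 4 6 5 3.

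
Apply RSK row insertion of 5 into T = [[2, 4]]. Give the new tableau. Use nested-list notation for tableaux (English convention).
5 is larger than every entry of row 1, so it is appended to row 1. The new tableau is [[2, 4, 5]].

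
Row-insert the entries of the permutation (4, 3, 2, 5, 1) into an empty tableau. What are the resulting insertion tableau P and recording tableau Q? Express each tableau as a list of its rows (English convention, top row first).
Insert each entry of the permutation into P by Schensted row insertion, recording in Q the position of each new cell.

Insert 4: appended to row 1. P = [[4]].
Insert 3: 3 bumps 4 from row 1; 4 starts row 2. P = [[3], [4]].
Insert 2: 2 bumps 3 from row 1; 3 bumps 4 from row 2; 4 starts row 3. P = [[2], [3], [4]].
Insert 5: appended to row 1. P = [[2, 5], [3], [4]].
Insert 1: 1 bumps 2 from row 1; 2 bumps 3 from row 2; 3 bumps 4 from row 3; 4 starts row 4. P = [[1, 5], [2], [3], [4]].

So P = [[1, 5], [2], [3], [4]], Q = [[1, 4], [2], [3], [5]].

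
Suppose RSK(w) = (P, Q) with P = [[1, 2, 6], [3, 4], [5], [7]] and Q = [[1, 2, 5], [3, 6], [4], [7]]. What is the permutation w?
Reverse the RSK construction: for i from n down to 1, find the cell of Q containing i, remove the entry at that cell from P, and reverse-bump it up through P; the value ejected from row 1 is w(i).

Step i=7: Q has 7 at row 4, column 1; remove 7 from row 4 of P and reverse-bump: 7 enters row 3 and ejects 5; 5 enters row 2 and ejects 4; 4 enters row 1 and ejects 2. So w(7) = 2. P is now [[1, 4, 6], [3, 5], [7]].
Step i=6: Q has 6 at row 2, column 2; remove 5 from row 2 of P and reverse-bump: 5 enters row 1 and ejects 4. So w(6) = 4. P is now [[1, 5, 6], [3], [7]].
Step i=5: Q has 5 at row 1, column 3; remove that cell from P, ejecting 6. So w(5) = 6. P is now [[1, 5], [3], [7]].
Step i=4: Q has 4 at row 3, column 1; remove 7 from row 3 of P and reverse-bump: 7 enters row 2 and ejects 3; 3 enters row 1 and ejects 1. So w(4) = 1. P is now [[3, 5], [7]].
Step i=3: Q has 3 at row 2, column 1; remove 7 from row 2 of P and reverse-bump: 7 enters row 1 and ejects 5. So w(3) = 5. P is now [[3, 7]].
Step i=2: Q has 2 at row 1, column 2; remove that cell from P, ejecting 7. So w(2) = 7. P is now [[3]].
Step i=1: Q has 1 at row 1, column 1; remove that cell from P, ejecting 3. So w(1) = 3. P is now [].

So w = 3 7 5 1 6 4 2.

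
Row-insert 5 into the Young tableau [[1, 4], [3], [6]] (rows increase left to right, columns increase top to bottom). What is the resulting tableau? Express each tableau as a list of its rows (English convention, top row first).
5 is larger than every entry of row 1, so it is appended to row 1. The new tableau is [[1, 4, 5], [3], [6]].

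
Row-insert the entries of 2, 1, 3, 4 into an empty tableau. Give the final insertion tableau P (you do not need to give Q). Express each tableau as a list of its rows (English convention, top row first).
Insert 2: appended to row 1. P = [[2]].
Insert 1: 1 bumps 2 from row 1; 2 starts row 2. P = [[1], [2]].
Insert 3: appended to row 1. P = [[1, 3], [2]].
Insert 4: appended to row 1. P = [[1, 3, 4], [2]].

So P = [[1, 3, 4], [2]].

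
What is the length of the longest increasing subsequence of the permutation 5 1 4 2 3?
3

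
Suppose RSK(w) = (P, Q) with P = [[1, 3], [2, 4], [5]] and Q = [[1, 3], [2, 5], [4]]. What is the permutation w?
5 2 4 1 3

Reverse the RSK construction: for i from n down to 1, find the cell of Q containing i, remove the entry at that cell from P, and reverse-bump it up through P; the value ejected from row 1 is w(i).

Step i=5: Q has 5 at row 2, column 2; remove 4 from row 2 of P and reverse-bump: 4 enters row 1 and ejects 3. So w(5) = 3. P is now [[1, 4], [2], [5]].
Step i=4: Q has 4 at row 3, column 1; remove 5 from row 3 of P and reverse-bump: 5 enters row 2 and ejects 2; 2 enters row 1 and ejects 1. So w(4) = 1. P is now [[2, 4], [5]].
Step i=3: Q has 3 at row 1, column 2; remove that cell from P, ejecting 4. So w(3) = 4. P is now [[2], [5]].
Step i=2: Q has 2 at row 2, column 1; remove 5 from row 2 of P and reverse-bump: 5 enters row 1 and ejects 2. So w(2) = 2. P is now [[5]].
Step i=1: Q has 1 at row 1, column 1; remove that cell from P, ejecting 5. So w(1) = 5. P is now [].

So w = 5 2 4 1 3.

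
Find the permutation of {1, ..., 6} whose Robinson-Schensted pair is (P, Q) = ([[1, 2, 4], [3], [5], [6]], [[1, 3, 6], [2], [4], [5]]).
6 1 5 3 2 4

Reverse the RSK construction: for i from n down to 1, find the cell of Q containing i, remove the entry at that cell from P, and reverse-bump it up through P; the value ejected from row 1 is w(i).

Step i=6: Q has 6 at row 1, column 3; remove that cell from P, ejecting 4. So w(6) = 4. P is now [[1, 2], [3], [5], [6]].
Step i=5: Q has 5 at row 4, column 1; remove 6 from row 4 of P and reverse-bump: 6 enters row 3 and ejects 5; 5 enters row 2 and ejects 3; 3 enters row 1 and ejects 2. So w(5) = 2. P is now [[1, 3], [5], [6]].
Step i=4: Q has 4 at row 3, column 1; remove 6 from row 3 of P and reverse-bump: 6 enters row 2 and ejects 5; 5 enters row 1 and ejects 3. So w(4) = 3. P is now [[1, 5], [6]].
Step i=3: Q has 3 at row 1, column 2; remove that cell from P, ejecting 5. So w(3) = 5. P is now [[1], [6]].
Step i=2: Q has 2 at row 2, column 1; remove 6 from row 2 of P and reverse-bump: 6 enters row 1 and ejects 1. So w(2) = 1. P is now [[6]].
Step i=1: Q has 1 at row 1, column 1; remove that cell from P, ejecting 6. So w(1) = 6. P is now [].

So w = 6 1 5 3 2 4.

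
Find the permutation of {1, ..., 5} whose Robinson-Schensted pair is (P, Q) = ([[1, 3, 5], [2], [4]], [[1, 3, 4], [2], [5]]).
4 2 3 5 1

Reverse the RSK construction: for i from n down to 1, find the cell of Q containing i, remove the entry at that cell from P, and reverse-bump it up through P; the value ejected from row 1 is w(i).

Step i=5: Q has 5 at row 3, column 1; remove 4 from row 3 of P and reverse-bump: 4 enters row 2 and ejects 2; 2 enters row 1 and ejects 1. So w(5) = 1. P is now [[2, 3, 5], [4]].
Step i=4: Q has 4 at row 1, column 3; remove that cell from P, ejecting 5. So w(4) = 5. P is now [[2, 3], [4]].
Step i=3: Q has 3 at row 1, column 2; remove that cell from P, ejecting 3. So w(3) = 3. P is now [[2], [4]].
Step i=2: Q has 2 at row 2, column 1; remove 4 from row 2 of P and reverse-bump: 4 enters row 1 and ejects 2. So w(2) = 2. P is now [[4]].
Step i=1: Q has 1 at row 1, column 1; remove that cell from P, ejecting 4. So w(1) = 4. P is now [].

So w = 4 2 3 5 1.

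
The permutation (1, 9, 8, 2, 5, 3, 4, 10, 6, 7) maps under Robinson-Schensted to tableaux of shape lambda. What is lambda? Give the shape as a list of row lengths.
[6, 2, 1, 1]

Row-insert each entry into an empty tableau.

After inserting 1: P = [[1]].
After inserting 9: P = [[1, 9]].
After inserting 8: P = [[1, 8], [9]].
After inserting 2: P = [[1, 2], [8], [9]].
After inserting 5: P = [[1, 2, 5], [8], [9]].
After inserting 3: P = [[1, 2, 3], [5], [8], [9]].
After inserting 4: P = [[1, 2, 3, 4], [5], [8], [9]].
After inserting 10: P = [[1, 2, 3, 4, 10], [5], [8], [9]].
After inserting 6: P = [[1, 2, 3, 4, 6], [5, 10], [8], [9]].
After inserting 7: P = [[1, 2, 3, 4, 6, 7], [5, 10], [8], [9]].

The final insertion tableau P = [[1, 2, 3, 4, 6, 7], [5, 10], [8], [9]] has shape [6, 2, 1, 1].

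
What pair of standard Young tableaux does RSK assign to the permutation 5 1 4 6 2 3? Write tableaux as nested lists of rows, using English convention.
P = [[1, 2, 3], [4, 6], [5]], Q = [[1, 3, 4], [2, 6], [5]]

Insert each entry of the permutation into P by Schensted row insertion, recording in Q the position of each new cell.

Insert 5: appended to row 1. P = [[5]].
Insert 1: 1 bumps 5 from row 1; 5 starts row 2. P = [[1], [5]].
Insert 4: appended to row 1. P = [[1, 4], [5]].
Insert 6: appended to row 1. P = [[1, 4, 6], [5]].
Insert 2: 2 bumps 4 from row 1; 4 bumps 5 from row 2; 5 starts row 3. P = [[1, 2, 6], [4], [5]].
Insert 3: 3 bumps 6 from row 1; 6 appends to row 2. P = [[1, 2, 3], [4, 6], [5]].

So P = [[1, 2, 3], [4, 6], [5]], Q = [[1, 3, 4], [2, 6], [5]].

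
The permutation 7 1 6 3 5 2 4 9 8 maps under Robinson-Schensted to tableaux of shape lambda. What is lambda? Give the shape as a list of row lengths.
[4, 3, 1, 1]

Row-insert each entry into an empty tableau.

After inserting 7: P = [[7]].
After inserting 1: P = [[1], [7]].
After inserting 6: P = [[1, 6], [7]].
After inserting 3: P = [[1, 3], [6], [7]].
After inserting 5: P = [[1, 3, 5], [6], [7]].
After inserting 2: P = [[1, 2, 5], [3], [6], [7]].
After inserting 4: P = [[1, 2, 4], [3, 5], [6], [7]].
After inserting 9: P = [[1, 2, 4, 9], [3, 5], [6], [7]].
After inserting 8: P = [[1, 2, 4, 8], [3, 5, 9], [6], [7]].

The final insertion tableau P = [[1, 2, 4, 8], [3, 5, 9], [6], [7]] has shape [4, 3, 1, 1].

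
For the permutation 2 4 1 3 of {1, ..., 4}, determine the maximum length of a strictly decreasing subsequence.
2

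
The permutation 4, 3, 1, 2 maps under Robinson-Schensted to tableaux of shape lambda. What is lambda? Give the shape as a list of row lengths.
[2, 1, 1]

Row-insert each entry into an empty tableau.

After inserting 4: P = [[4]].
After inserting 3: P = [[3], [4]].
After inserting 1: P = [[1], [3], [4]].
After inserting 2: P = [[1, 2], [3], [4]].

The final insertion tableau P = [[1, 2], [3], [4]] has shape [2, 1, 1].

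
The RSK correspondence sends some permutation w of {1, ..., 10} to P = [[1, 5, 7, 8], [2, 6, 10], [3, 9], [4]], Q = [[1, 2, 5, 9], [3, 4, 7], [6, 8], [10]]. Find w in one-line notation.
Reverse RSK: for i = n, n-1, ..., 1, locate i in Q, remove the corresponding corner cell from P, and reverse-bump its entry up through P; the value ejected from row 1 is w(i).

So w = 4 9 3 6 10 2 7 5 8 1.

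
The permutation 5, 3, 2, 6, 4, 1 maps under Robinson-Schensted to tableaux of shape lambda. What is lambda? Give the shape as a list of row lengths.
[2, 2, 1, 1]

RSK row insertion gives P = [[1, 4], [2, 6], [3], [5]], which has shape [2, 2, 1, 1].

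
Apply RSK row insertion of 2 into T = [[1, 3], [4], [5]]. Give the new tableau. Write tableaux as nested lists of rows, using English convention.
In row 1, 2 replaces 3 (the leftmost entry greater than 2); 3 is bumped to row 2. In row 2, 3 replaces 4 (the leftmost entry greater than 3); 4 is bumped to row 3. In row 3, 4 replaces 5 (the leftmost entry greater than 4); 5 is bumped to row 4. 5 starts a new row 4. The new tableau is [[1, 2], [3], [4], [5]].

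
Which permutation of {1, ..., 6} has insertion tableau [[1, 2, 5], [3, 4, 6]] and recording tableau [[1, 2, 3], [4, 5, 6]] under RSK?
3 4 6 1 2 5

Reverse the RSK construction: for i from n down to 1, find the cell of Q containing i, remove the entry at that cell from P, and reverse-bump it up through P; the value ejected from row 1 is w(i).

Step i=6: Q has 6 at row 2, column 3; remove 6 from row 2 of P and reverse-bump: 6 enters row 1 and ejects 5. So w(6) = 5. P is now [[1, 2, 6], [3, 4]].
Step i=5: Q has 5 at row 2, column 2; remove 4 from row 2 of P and reverse-bump: 4 enters row 1 and ejects 2. So w(5) = 2. P is now [[1, 4, 6], [3]].
Step i=4: Q has 4 at row 2, column 1; remove 3 from row 2 of P and reverse-bump: 3 enters row 1 and ejects 1. So w(4) = 1. P is now [[3, 4, 6]].
Step i=3: Q has 3 at row 1, column 3; remove that cell from P, ejecting 6. So w(3) = 6. P is now [[3, 4]].
Step i=2: Q has 2 at row 1, column 2; remove that cell from P, ejecting 4. So w(2) = 4. P is now [[3]].
Step i=1: Q has 1 at row 1, column 1; remove that cell from P, ejecting 3. So w(1) = 3. P is now [].

So w = 3 4 6 1 2 5.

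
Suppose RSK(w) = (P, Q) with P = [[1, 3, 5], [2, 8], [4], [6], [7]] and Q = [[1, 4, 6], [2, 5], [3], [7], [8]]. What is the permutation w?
7 6 2 8 4 5 3 1

Reverse RSK: for i = n, n-1, ..., 1, locate i in Q, remove the corresponding corner cell from P, and reverse-bump its entry up through P; the value ejected from row 1 is w(i).

So w = 7 6 2 8 4 5 3 1.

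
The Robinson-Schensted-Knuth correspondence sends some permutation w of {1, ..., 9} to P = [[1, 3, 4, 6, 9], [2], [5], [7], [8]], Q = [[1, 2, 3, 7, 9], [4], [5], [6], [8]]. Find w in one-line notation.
Reverse the RSK construction: for i from n down to 1, find the cell of Q containing i, remove the entry at that cell from P, and reverse-bump it up through P; the value ejected from row 1 is w(i).

Step i=9: Q has 9 at row 1, column 5; remove that cell from P, ejecting 9. So w(9) = 9. P is now [[1, 3, 4, 6], [2], [5], [7], [8]].
Step i=8: Q has 8 at row 5, column 1; remove 8 from row 5 of P and reverse-bump: 8 enters row 4 and ejects 7; 7 enters row 3 and ejects 5; 5 enters row 2 and ejects 2; 2 enters row 1 and ejects 1. So w(8) = 1. P is now [[2, 3, 4, 6], [5], [7], [8]].
Step i=7: Q has 7 at row 1, column 4; remove that cell from P, ejecting 6. So w(7) = 6. P is now [[2, 3, 4], [5], [7], [8]].
Step i=6: Q has 6 at row 4, column 1; remove 8 from row 4 of P and reverse-bump: 8 enters row 3 and ejects 7; 7 enters row 2 and ejects 5; 5 enters row 1 and ejects 4. So w(6) = 4. P is now [[2, 3, 5], [7], [8]].
Step i=5: Q has 5 at row 3, column 1; remove 8 from row 3 of P and reverse-bump: 8 enters row 2 and ejects 7; 7 enters row 1 and ejects 5. So w(5) = 5. P is now [[2, 3, 7], [8]].
Step i=4: Q has 4 at row 2, column 1; remove 8 from row 2 of P and reverse-bump: 8 enters row 1 and ejects 7. So w(4) = 7. P is now [[2, 3, 8]].
Step i=3: Q has 3 at row 1, column 3; remove that cell from P, ejecting 8. So w(3) = 8. P is now [[2, 3]].
Step i=2: Q has 2 at row 1, column 2; remove that cell from P, ejecting 3. So w(2) = 3. P is now [[2]].
Step i=1: Q has 1 at row 1, column 1; remove that cell from P, ejecting 2. So w(1) = 2. P is now [].

So w = 2 3 8 7 5 4 6 1 9.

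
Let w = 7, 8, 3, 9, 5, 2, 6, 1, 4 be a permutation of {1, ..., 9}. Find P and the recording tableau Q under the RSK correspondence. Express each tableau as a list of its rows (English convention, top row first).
P = [[1, 4, 6], [2, 5, 9], [3, 8], [7]], Q = [[1, 2, 4], [3, 5, 7], [6, 9], [8]]

Insert each entry of the permutation into P by Schensted row insertion, recording in Q the position of each new cell.

Insert 7: appended to row 1. P = [[7]], Q = [[1]].
Insert 8: appended to row 1. P = [[7, 8]], Q = [[1, 2]].
Insert 3: 3 bumps 7 from row 1; 7 starts row 2. P = [[3, 8], [7]], Q = [[1, 2], [3]].
Insert 9: appended to row 1. P = [[3, 8, 9], [7]], Q = [[1, 2, 4], [3]].
Insert 5: 5 bumps 8 from row 1; 8 appends to row 2. P = [[3, 5, 9], [7, 8]], Q = [[1, 2, 4], [3, 5]].
Insert 2: 2 bumps 3 from row 1; 3 bumps 7 from row 2; 7 starts row 3. P = [[2, 5, 9], [3, 8], [7]], Q = [[1, 2, 4], [3, 5], [6]].
Insert 6: 6 bumps 9 from row 1; 9 appends to row 2. P = [[2, 5, 6], [3, 8, 9], [7]], Q = [[1, 2, 4], [3, 5, 7], [6]].
Insert 1: 1 bumps 2 from row 1; 2 bumps 3 from row 2; 3 bumps 7 from row 3; 7 starts row 4. P = [[1, 5, 6], [2, 8, 9], [3], [7]], Q = [[1, 2, 4], [3, 5, 7], [6], [8]].
Insert 4: 4 bumps 5 from row 1; 5 bumps 8 from row 2; 8 appends to row 3. P = [[1, 4, 6], [2, 5, 9], [3, 8], [7]], Q = [[1, 2, 4], [3, 5, 7], [6, 9], [8]].

So P = [[1, 4, 6], [2, 5, 9], [3, 8], [7]], Q = [[1, 2, 4], [3, 5, 7], [6, 9], [8]].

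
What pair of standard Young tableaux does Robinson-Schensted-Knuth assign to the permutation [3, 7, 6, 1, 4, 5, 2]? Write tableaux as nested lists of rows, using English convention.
Insert each entry of the permutation into P by Schensted row insertion, recording in Q the position of each new cell.

Insert 3: appended to row 1. P = [[3]].
Insert 7: appended to row 1. P = [[3, 7]].
Insert 6: 6 bumps 7 from row 1; 7 starts row 2. P = [[3, 6], [7]].
Insert 1: 1 bumps 3 from row 1; 3 bumps 7 from row 2; 7 starts row 3. P = [[1, 6], [3], [7]].
Insert 4: 4 bumps 6 from row 1; 6 appends to row 2. P = [[1, 4], [3, 6], [7]].
Insert 5: appended to row 1. P = [[1, 4, 5], [3, 6], [7]].
Insert 2: 2 bumps 4 from row 1; 4 bumps 6 from row 2; 6 bumps 7 from row 3; 7 starts row 4. P = [[1, 2, 5], [3, 4], [6], [7]].

So P = [[1, 2, 5], [3, 4], [6], [7]], Q = [[1, 2, 6], [3, 5], [4], [7]].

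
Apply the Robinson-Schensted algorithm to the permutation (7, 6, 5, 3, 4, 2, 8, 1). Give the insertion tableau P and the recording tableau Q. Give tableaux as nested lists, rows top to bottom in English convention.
P = [[1, 4, 8], [2], [3], [5], [6], [7]], Q = [[1, 5, 7], [2], [3], [4], [6], [8]]

Insert each entry of the permutation into P by Schensted row insertion, recording in Q the position of each new cell.

Insert 7: appended to row 1. P = [[7]].
Insert 6: 6 bumps 7 from row 1; 7 starts row 2. P = [[6], [7]].
Insert 5: 5 bumps 6 from row 1; 6 bumps 7 from row 2; 7 starts row 3. P = [[5], [6], [7]].
Insert 3: 3 bumps 5 from row 1; 5 bumps 6 from row 2; 6 bumps 7 from row 3; 7 starts row 4. P = [[3], [5], [6], [7]].
Insert 4: appended to row 1. P = [[3, 4], [5], [6], [7]].
Insert 2: 2 bumps 3 from row 1; 3 bumps 5 from row 2; 5 bumps 6 from row 3; 6 bumps 7 from row 4; 7 starts row 5. P = [[2, 4], [3], [5], [6], [7]].
Insert 8: appended to row 1. P = [[2, 4, 8], [3], [5], [6], [7]].
Insert 1: 1 bumps 2 from row 1; 2 bumps 3 from row 2; 3 bumps 5 from row 3; 5 bumps 6 from row 4; 6 bumps 7 from row 5; 7 starts row 6. P = [[1, 4, 8], [2], [3], [5], [6], [7]].

So P = [[1, 4, 8], [2], [3], [5], [6], [7]], Q = [[1, 5, 7], [2], [3], [4], [6], [8]].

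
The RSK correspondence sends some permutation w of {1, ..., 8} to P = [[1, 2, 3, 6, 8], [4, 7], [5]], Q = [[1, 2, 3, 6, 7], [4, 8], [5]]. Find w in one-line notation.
1 2 5 4 3 7 8 6

Reverse the RSK construction: for i from n down to 1, find the cell of Q containing i, remove the entry at that cell from P, and reverse-bump it up through P; the value ejected from row 1 is w(i).

Step i=8: Q has 8 at row 2, column 2; remove 7 from row 2 of P and reverse-bump: 7 enters row 1 and ejects 6. So w(8) = 6. P is now [[1, 2, 3, 7, 8], [4], [5]].
Step i=7: Q has 7 at row 1, column 5; remove that cell from P, ejecting 8. So w(7) = 8. P is now [[1, 2, 3, 7], [4], [5]].
Step i=6: Q has 6 at row 1, column 4; remove that cell from P, ejecting 7. So w(6) = 7. P is now [[1, 2, 3], [4], [5]].
Step i=5: Q has 5 at row 3, column 1; remove 5 from row 3 of P and reverse-bump: 5 enters row 2 and ejects 4; 4 enters row 1 and ejects 3. So w(5) = 3. P is now [[1, 2, 4], [5]].
Step i=4: Q has 4 at row 2, column 1; remove 5 from row 2 of P and reverse-bump: 5 enters row 1 and ejects 4. So w(4) = 4. P is now [[1, 2, 5]].
Step i=3: Q has 3 at row 1, column 3; remove that cell from P, ejecting 5. So w(3) = 5. P is now [[1, 2]].
Step i=2: Q has 2 at row 1, column 2; remove that cell from P, ejecting 2. So w(2) = 2. P is now [[1]].
Step i=1: Q has 1 at row 1, column 1; remove that cell from P, ejecting 1. So w(1) = 1. P is now [].

So w = 1 2 5 4 3 7 8 6.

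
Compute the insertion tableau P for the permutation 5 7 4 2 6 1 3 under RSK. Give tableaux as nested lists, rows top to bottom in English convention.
Insert 5: appended to row 1. P = [[5]].
Insert 7: appended to row 1. P = [[5, 7]].
Insert 4: 4 bumps 5 from row 1; 5 starts row 2. P = [[4, 7], [5]].
Insert 2: 2 bumps 4 from row 1; 4 bumps 5 from row 2; 5 starts row 3. P = [[2, 7], [4], [5]].
Insert 6: 6 bumps 7 from row 1; 7 appends to row 2. P = [[2, 6], [4, 7], [5]].
Insert 1: 1 bumps 2 from row 1; 2 bumps 4 from row 2; 4 bumps 5 from row 3; 5 starts row 4. P = [[1, 6], [2, 7], [4], [5]].
Insert 3: 3 bumps 6 from row 1; 6 bumps 7 from row 2; 7 appends to row 3. P = [[1, 3], [2, 6], [4, 7], [5]].

So P = [[1, 3], [2, 6], [4, 7], [5]].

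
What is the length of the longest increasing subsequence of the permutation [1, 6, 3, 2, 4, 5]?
4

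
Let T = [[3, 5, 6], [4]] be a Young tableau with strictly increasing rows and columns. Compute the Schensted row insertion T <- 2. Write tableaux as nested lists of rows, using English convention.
[[2, 5, 6], [3], [4]]

In row 1, 2 replaces 3 (the leftmost entry greater than 2); 3 is bumped to row 2. In row 2, 3 replaces 4 (the leftmost entry greater than 3); 4 is bumped to row 3. 4 starts a new row 3. The new tableau is [[2, 5, 6], [3], [4]].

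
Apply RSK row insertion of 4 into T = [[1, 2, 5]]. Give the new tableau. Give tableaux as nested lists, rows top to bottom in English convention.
[[1, 2, 4], [5]]

In row 1, 4 replaces 5 (the leftmost entry greater than 4); 5 is bumped to row 2. 5 starts a new row 2. The new tableau is [[1, 2, 4], [5]].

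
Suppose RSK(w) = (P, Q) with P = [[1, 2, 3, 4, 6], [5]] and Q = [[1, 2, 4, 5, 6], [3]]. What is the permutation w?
Reverse the RSK construction: for i from n down to 1, find the cell of Q containing i, remove the entry at that cell from P, and reverse-bump it up through P; the value ejected from row 1 is w(i).

Step i=6: Q has 6 at row 1, column 5; remove that cell from P, ejecting 6. So w(6) = 6. P is now [[1, 2, 3, 4], [5]].
Step i=5: Q has 5 at row 1, column 4; remove that cell from P, ejecting 4. So w(5) = 4. P is now [[1, 2, 3], [5]].
Step i=4: Q has 4 at row 1, column 3; remove that cell from P, ejecting 3. So w(4) = 3. P is now [[1, 2], [5]].
Step i=3: Q has 3 at row 2, column 1; remove 5 from row 2 of P and reverse-bump: 5 enters row 1 and ejects 2. So w(3) = 2. P is now [[1, 5]].
Step i=2: Q has 2 at row 1, column 2; remove that cell from P, ejecting 5. So w(2) = 5. P is now [[1]].
Step i=1: Q has 1 at row 1, column 1; remove that cell from P, ejecting 1. So w(1) = 1. P is now [].

So w = 1 5 2 3 4 6.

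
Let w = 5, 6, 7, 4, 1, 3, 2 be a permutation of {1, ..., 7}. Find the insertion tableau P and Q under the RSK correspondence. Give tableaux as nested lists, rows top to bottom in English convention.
Insert each entry of the permutation into P by Schensted row insertion, recording in Q the position of each new cell.

After inserting 5: P = [[5]].
After inserting 6: P = [[5, 6]].
After inserting 7: P = [[5, 6, 7]].
After inserting 4: P = [[4, 6, 7], [5]].
After inserting 1: P = [[1, 6, 7], [4], [5]].
After inserting 3: P = [[1, 3, 7], [4, 6], [5]].
After inserting 2: P = [[1, 2, 7], [3, 6], [4], [5]].

So P = [[1, 2, 7], [3, 6], [4], [5]], Q = [[1, 2, 3], [4, 6], [5], [7]].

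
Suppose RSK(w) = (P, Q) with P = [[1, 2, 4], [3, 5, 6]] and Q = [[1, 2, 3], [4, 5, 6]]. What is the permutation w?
3 5 6 1 2 4

Reverse the RSK construction: for i from n down to 1, find the cell of Q containing i, remove the entry at that cell from P, and reverse-bump it up through P; the value ejected from row 1 is w(i).

Step i=6: Q has 6 at row 2, column 3; remove 6 from row 2 of P and reverse-bump: 6 enters row 1 and ejects 4. So w(6) = 4. P is now [[1, 2, 6], [3, 5]].
Step i=5: Q has 5 at row 2, column 2; remove 5 from row 2 of P and reverse-bump: 5 enters row 1 and ejects 2. So w(5) = 2. P is now [[1, 5, 6], [3]].
Step i=4: Q has 4 at row 2, column 1; remove 3 from row 2 of P and reverse-bump: 3 enters row 1 and ejects 1. So w(4) = 1. P is now [[3, 5, 6]].
Step i=3: Q has 3 at row 1, column 3; remove that cell from P, ejecting 6. So w(3) = 6. P is now [[3, 5]].
Step i=2: Q has 2 at row 1, column 2; remove that cell from P, ejecting 5. So w(2) = 5. P is now [[3]].
Step i=1: Q has 1 at row 1, column 1; remove that cell from P, ejecting 3. So w(1) = 3. P is now [].

So w = 3 5 6 1 2 4.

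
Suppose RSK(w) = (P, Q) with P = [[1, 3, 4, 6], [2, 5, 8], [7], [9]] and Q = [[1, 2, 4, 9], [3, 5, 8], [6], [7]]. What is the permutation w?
2 7 1 9 8 5 3 4 6

Reverse the RSK construction: for i from n down to 1, find the cell of Q containing i, remove the entry at that cell from P, and reverse-bump it up through P; the value ejected from row 1 is w(i).

Step i=9: Q has 9 at row 1, column 4; remove that cell from P, ejecting 6. So w(9) = 6. P is now [[1, 3, 4], [2, 5, 8], [7], [9]].
Step i=8: Q has 8 at row 2, column 3; remove 8 from row 2 of P and reverse-bump: 8 enters row 1 and ejects 4. So w(8) = 4. P is now [[1, 3, 8], [2, 5], [7], [9]].
Step i=7: Q has 7 at row 4, column 1; remove 9 from row 4 of P and reverse-bump: 9 enters row 3 and ejects 7; 7 enters row 2 and ejects 5; 5 enters row 1 and ejects 3. So w(7) = 3. P is now [[1, 5, 8], [2, 7], [9]].
Step i=6: Q has 6 at row 3, column 1; remove 9 from row 3 of P and reverse-bump: 9 enters row 2 and ejects 7; 7 enters row 1 and ejects 5. So w(6) = 5. P is now [[1, 7, 8], [2, 9]].
Step i=5: Q has 5 at row 2, column 2; remove 9 from row 2 of P and reverse-bump: 9 enters row 1 and ejects 8. So w(5) = 8. P is now [[1, 7, 9], [2]].
Step i=4: Q has 4 at row 1, column 3; remove that cell from P, ejecting 9. So w(4) = 9. P is now [[1, 7], [2]].
Step i=3: Q has 3 at row 2, column 1; remove 2 from row 2 of P and reverse-bump: 2 enters row 1 and ejects 1. So w(3) = 1. P is now [[2, 7]].
Step i=2: Q has 2 at row 1, column 2; remove that cell from P, ejecting 7. So w(2) = 7. P is now [[2]].
Step i=1: Q has 1 at row 1, column 1; remove that cell from P, ejecting 2. So w(1) = 2. P is now [].

So w = 2 7 1 9 8 5 3 4 6.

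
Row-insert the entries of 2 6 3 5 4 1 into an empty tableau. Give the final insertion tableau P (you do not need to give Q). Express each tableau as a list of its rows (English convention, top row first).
After inserting 2: P = [[2]].
After inserting 6: P = [[2, 6]].
After inserting 3: P = [[2, 3], [6]].
After inserting 5: P = [[2, 3, 5], [6]].
After inserting 4: P = [[2, 3, 4], [5], [6]].
After inserting 1: P = [[1, 3, 4], [2], [5], [6]].

So P = [[1, 3, 4], [2], [5], [6]].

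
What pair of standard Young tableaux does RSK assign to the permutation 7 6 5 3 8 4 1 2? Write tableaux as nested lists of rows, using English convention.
P = [[1, 2], [3, 4], [5, 8], [6], [7]], Q = [[1, 5], [2, 6], [3, 8], [4], [7]]

Insert each entry of the permutation into P by Schensted row insertion, recording in Q the position of each new cell.

Insert 7: appended to row 1. P = [[7]].
Insert 6: 6 bumps 7 from row 1; 7 starts row 2. P = [[6], [7]].
Insert 5: 5 bumps 6 from row 1; 6 bumps 7 from row 2; 7 starts row 3. P = [[5], [6], [7]].
Insert 3: 3 bumps 5 from row 1; 5 bumps 6 from row 2; 6 bumps 7 from row 3; 7 starts row 4. P = [[3], [5], [6], [7]].
Insert 8: appended to row 1. P = [[3, 8], [5], [6], [7]].
Insert 4: 4 bumps 8 from row 1; 8 appends to row 2. P = [[3, 4], [5, 8], [6], [7]].
Insert 1: 1 bumps 3 from row 1; 3 bumps 5 from row 2; 5 bumps 6 from row 3; 6 bumps 7 from row 4; 7 starts row 5. P = [[1, 4], [3, 8], [5], [6], [7]].
Insert 2: 2 bumps 4 from row 1; 4 bumps 8 from row 2; 8 appends to row 3. P = [[1, 2], [3, 4], [5, 8], [6], [7]].

So P = [[1, 2], [3, 4], [5, 8], [6], [7]], Q = [[1, 5], [2, 6], [3, 8], [4], [7]].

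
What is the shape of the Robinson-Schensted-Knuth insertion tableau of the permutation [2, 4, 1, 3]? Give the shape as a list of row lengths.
[2, 2]

Row-insert each entry into an empty tableau.

After inserting 2: P = [[2]].
After inserting 4: P = [[2, 4]].
After inserting 1: P = [[1, 4], [2]].
After inserting 3: P = [[1, 3], [2, 4]].

The final insertion tableau P = [[1, 3], [2, 4]] has shape [2, 2].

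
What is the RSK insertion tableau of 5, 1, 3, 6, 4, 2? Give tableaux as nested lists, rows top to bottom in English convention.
P = [[1, 2, 4], [3, 6], [5]]

After inserting 5: P = [[5]].
After inserting 1: P = [[1], [5]].
After inserting 3: P = [[1, 3], [5]].
After inserting 6: P = [[1, 3, 6], [5]].
After inserting 4: P = [[1, 3, 4], [5, 6]].
After inserting 2: P = [[1, 2, 4], [3, 6], [5]].

So P = [[1, 2, 4], [3, 6], [5]].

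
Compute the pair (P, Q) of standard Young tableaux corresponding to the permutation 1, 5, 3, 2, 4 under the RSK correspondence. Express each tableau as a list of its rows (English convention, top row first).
P = [[1, 2, 4], [3], [5]], Q = [[1, 2, 5], [3], [4]]

Insert each entry of the permutation into P by Schensted row insertion, recording in Q the position of each new cell.

Insert 1: appended to row 1. P = [[1]], Q = [[1]].
Insert 5: appended to row 1. P = [[1, 5]], Q = [[1, 2]].
Insert 3: 3 bumps 5 from row 1; 5 starts row 2. P = [[1, 3], [5]], Q = [[1, 2], [3]].
Insert 2: 2 bumps 3 from row 1; 3 bumps 5 from row 2; 5 starts row 3. P = [[1, 2], [3], [5]], Q = [[1, 2], [3], [4]].
Insert 4: appended to row 1. P = [[1, 2, 4], [3], [5]], Q = [[1, 2, 5], [3], [4]].

So P = [[1, 2, 4], [3], [5]], Q = [[1, 2, 5], [3], [4]].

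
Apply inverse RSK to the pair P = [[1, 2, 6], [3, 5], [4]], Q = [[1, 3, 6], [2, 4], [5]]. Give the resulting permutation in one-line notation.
4 1 5 3 2 6

Reverse the RSK construction: for i from n down to 1, find the cell of Q containing i, remove the entry at that cell from P, and reverse-bump it up through P; the value ejected from row 1 is w(i).

Step i=6: Q has 6 at row 1, column 3; remove that cell from P, ejecting 6. So w(6) = 6. P is now [[1, 2], [3, 5], [4]].
Step i=5: Q has 5 at row 3, column 1; remove 4 from row 3 of P and reverse-bump: 4 enters row 2 and ejects 3; 3 enters row 1 and ejects 2. So w(5) = 2. P is now [[1, 3], [4, 5]].
Step i=4: Q has 4 at row 2, column 2; remove 5 from row 2 of P and reverse-bump: 5 enters row 1 and ejects 3. So w(4) = 3. P is now [[1, 5], [4]].
Step i=3: Q has 3 at row 1, column 2; remove that cell from P, ejecting 5. So w(3) = 5. P is now [[1], [4]].
Step i=2: Q has 2 at row 2, column 1; remove 4 from row 2 of P and reverse-bump: 4 enters row 1 and ejects 1. So w(2) = 1. P is now [[4]].
Step i=1: Q has 1 at row 1, column 1; remove that cell from P, ejecting 4. So w(1) = 4. P is now [].

So w = 4 1 5 3 2 6.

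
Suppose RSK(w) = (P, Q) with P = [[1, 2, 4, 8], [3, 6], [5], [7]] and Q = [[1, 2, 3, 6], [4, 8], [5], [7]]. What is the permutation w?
1 5 7 6 3 8 2 4

Reverse the RSK construction: for i from n down to 1, find the cell of Q containing i, remove the entry at that cell from P, and reverse-bump it up through P; the value ejected from row 1 is w(i).

Step i=8: Q has 8 at row 2, column 2; remove 6 from row 2 of P and reverse-bump: 6 enters row 1 and ejects 4. So w(8) = 4. P is now [[1, 2, 6, 8], [3], [5], [7]].
Step i=7: Q has 7 at row 4, column 1; remove 7 from row 4 of P and reverse-bump: 7 enters row 3 and ejects 5; 5 enters row 2 and ejects 3; 3 enters row 1 and ejects 2. So w(7) = 2. P is now [[1, 3, 6, 8], [5], [7]].
Step i=6: Q has 6 at row 1, column 4; remove that cell from P, ejecting 8. So w(6) = 8. P is now [[1, 3, 6], [5], [7]].
Step i=5: Q has 5 at row 3, column 1; remove 7 from row 3 of P and reverse-bump: 7 enters row 2 and ejects 5; 5 enters row 1 and ejects 3. So w(5) = 3. P is now [[1, 5, 6], [7]].
Step i=4: Q has 4 at row 2, column 1; remove 7 from row 2 of P and reverse-bump: 7 enters row 1 and ejects 6. So w(4) = 6. P is now [[1, 5, 7]].
Step i=3: Q has 3 at row 1, column 3; remove that cell from P, ejecting 7. So w(3) = 7. P is now [[1, 5]].
Step i=2: Q has 2 at row 1, column 2; remove that cell from P, ejecting 5. So w(2) = 5. P is now [[1]].
Step i=1: Q has 1 at row 1, column 1; remove that cell from P, ejecting 1. So w(1) = 1. P is now [].

So w = 1 5 7 6 3 8 2 4.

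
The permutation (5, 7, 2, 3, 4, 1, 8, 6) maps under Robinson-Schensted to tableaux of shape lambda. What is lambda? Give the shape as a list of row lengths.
RSK row insertion gives P = [[1, 3, 4, 6], [2, 7, 8], [5]], which has shape [4, 3, 1].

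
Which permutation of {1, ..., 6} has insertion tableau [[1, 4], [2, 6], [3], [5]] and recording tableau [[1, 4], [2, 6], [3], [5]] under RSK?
5 3 2 6 1 4

Reverse the RSK construction: for i from n down to 1, find the cell of Q containing i, remove the entry at that cell from P, and reverse-bump it up through P; the value ejected from row 1 is w(i).

Step i=6: Q has 6 at row 2, column 2; remove 6 from row 2 of P and reverse-bump: 6 enters row 1 and ejects 4. So w(6) = 4. P is now [[1, 6], [2], [3], [5]].
Step i=5: Q has 5 at row 4, column 1; remove 5 from row 4 of P and reverse-bump: 5 enters row 3 and ejects 3; 3 enters row 2 and ejects 2; 2 enters row 1 and ejects 1. So w(5) = 1. P is now [[2, 6], [3], [5]].
Step i=4: Q has 4 at row 1, column 2; remove that cell from P, ejecting 6. So w(4) = 6. P is now [[2], [3], [5]].
Step i=3: Q has 3 at row 3, column 1; remove 5 from row 3 of P and reverse-bump: 5 enters row 2 and ejects 3; 3 enters row 1 and ejects 2. So w(3) = 2. P is now [[3], [5]].
Step i=2: Q has 2 at row 2, column 1; remove 5 from row 2 of P and reverse-bump: 5 enters row 1 and ejects 3. So w(2) = 3. P is now [[5]].
Step i=1: Q has 1 at row 1, column 1; remove that cell from P, ejecting 5. So w(1) = 5. P is now [].

So w = 5 3 2 6 1 4.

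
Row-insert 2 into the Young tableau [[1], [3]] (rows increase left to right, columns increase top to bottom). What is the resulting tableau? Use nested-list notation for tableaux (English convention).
[[1, 2], [3]]

2 is larger than every entry of row 1, so it is appended to row 1. The new tableau is [[1, 2], [3]].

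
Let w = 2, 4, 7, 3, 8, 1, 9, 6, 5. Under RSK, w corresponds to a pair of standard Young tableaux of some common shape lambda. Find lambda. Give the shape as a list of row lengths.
[5, 2, 2]

Row-insert each entry into an empty tableau.

After inserting 2: P = [[2]].
After inserting 4: P = [[2, 4]].
After inserting 7: P = [[2, 4, 7]].
After inserting 3: P = [[2, 3, 7], [4]].
After inserting 8: P = [[2, 3, 7, 8], [4]].
After inserting 1: P = [[1, 3, 7, 8], [2], [4]].
After inserting 9: P = [[1, 3, 7, 8, 9], [2], [4]].
After inserting 6: P = [[1, 3, 6, 8, 9], [2, 7], [4]].
After inserting 5: P = [[1, 3, 5, 8, 9], [2, 6], [4, 7]].

The final insertion tableau P = [[1, 3, 5, 8, 9], [2, 6], [4, 7]] has shape [5, 2, 2].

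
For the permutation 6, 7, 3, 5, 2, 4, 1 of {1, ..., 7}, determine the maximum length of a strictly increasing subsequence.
2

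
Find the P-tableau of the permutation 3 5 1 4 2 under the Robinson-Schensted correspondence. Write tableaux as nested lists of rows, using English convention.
Insert 3: appended to row 1. P = [[3]].
Insert 5: appended to row 1. P = [[3, 5]].
Insert 1: 1 bumps 3 from row 1; 3 starts row 2. P = [[1, 5], [3]].
Insert 4: 4 bumps 5 from row 1; 5 appends to row 2. P = [[1, 4], [3, 5]].
Insert 2: 2 bumps 4 from row 1; 4 bumps 5 from row 2; 5 starts row 3. P = [[1, 2], [3, 4], [5]].

So P = [[1, 2], [3, 4], [5]].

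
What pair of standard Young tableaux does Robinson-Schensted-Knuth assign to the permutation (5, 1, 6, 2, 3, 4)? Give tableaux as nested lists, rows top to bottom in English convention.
Insert each entry of the permutation into P by Schensted row insertion, recording in Q the position of each new cell.

After inserting 5: P = [[5]].
After inserting 1: P = [[1], [5]].
After inserting 6: P = [[1, 6], [5]].
After inserting 2: P = [[1, 2], [5, 6]].
After inserting 3: P = [[1, 2, 3], [5, 6]].
After inserting 4: P = [[1, 2, 3, 4], [5, 6]].

So P = [[1, 2, 3, 4], [5, 6]], Q = [[1, 3, 5, 6], [2, 4]].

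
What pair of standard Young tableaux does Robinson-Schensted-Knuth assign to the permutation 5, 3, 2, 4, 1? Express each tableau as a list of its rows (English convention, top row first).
P = [[1, 4], [2], [3], [5]], Q = [[1, 4], [2], [3], [5]]

Insert each entry of the permutation into P by Schensted row insertion, recording in Q the position of each new cell.

Insert 5: appended to row 1. P = [[5]], Q = [[1]].
Insert 3: 3 bumps 5 from row 1; 5 starts row 2. P = [[3], [5]], Q = [[1], [2]].
Insert 2: 2 bumps 3 from row 1; 3 bumps 5 from row 2; 5 starts row 3. P = [[2], [3], [5]], Q = [[1], [2], [3]].
Insert 4: appended to row 1. P = [[2, 4], [3], [5]], Q = [[1, 4], [2], [3]].
Insert 1: 1 bumps 2 from row 1; 2 bumps 3 from row 2; 3 bumps 5 from row 3; 5 starts row 4. P = [[1, 4], [2], [3], [5]], Q = [[1, 4], [2], [3], [5]].

So P = [[1, 4], [2], [3], [5]], Q = [[1, 4], [2], [3], [5]].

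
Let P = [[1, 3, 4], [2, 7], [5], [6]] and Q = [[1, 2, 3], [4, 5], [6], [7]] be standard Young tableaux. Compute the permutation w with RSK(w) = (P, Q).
Reverse the RSK construction: for i from n down to 1, find the cell of Q containing i, remove the entry at that cell from P, and reverse-bump it up through P; the value ejected from row 1 is w(i).

Step i=7: Q has 7 at row 4, column 1; remove 6 from row 4 of P and reverse-bump: 6 enters row 3 and ejects 5; 5 enters row 2 and ejects 2; 2 enters row 1 and ejects 1. So w(7) = 1. P is now [[2, 3, 4], [5, 7], [6]].
Step i=6: Q has 6 at row 3, column 1; remove 6 from row 3 of P and reverse-bump: 6 enters row 2 and ejects 5; 5 enters row 1 and ejects 4. So w(6) = 4. P is now [[2, 3, 5], [6, 7]].
Step i=5: Q has 5 at row 2, column 2; remove 7 from row 2 of P and reverse-bump: 7 enters row 1 and ejects 5. So w(5) = 5. P is now [[2, 3, 7], [6]].
Step i=4: Q has 4 at row 2, column 1; remove 6 from row 2 of P and reverse-bump: 6 enters row 1 and ejects 3. So w(4) = 3. P is now [[2, 6, 7]].
Step i=3: Q has 3 at row 1, column 3; remove that cell from P, ejecting 7. So w(3) = 7. P is now [[2, 6]].
Step i=2: Q has 2 at row 1, column 2; remove that cell from P, ejecting 6. So w(2) = 6. P is now [[2]].
Step i=1: Q has 1 at row 1, column 1; remove that cell from P, ejecting 2. So w(1) = 2. P is now [].

So w = 2 6 7 3 5 4 1.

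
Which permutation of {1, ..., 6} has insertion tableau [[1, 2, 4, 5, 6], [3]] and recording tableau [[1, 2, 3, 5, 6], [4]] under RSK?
Reverse the RSK construction: for i from n down to 1, find the cell of Q containing i, remove the entry at that cell from P, and reverse-bump it up through P; the value ejected from row 1 is w(i).

Step i=6: Q has 6 at row 1, column 5; remove that cell from P, ejecting 6. So w(6) = 6. P is now [[1, 2, 4, 5], [3]].
Step i=5: Q has 5 at row 1, column 4; remove that cell from P, ejecting 5. So w(5) = 5. P is now [[1, 2, 4], [3]].
Step i=4: Q has 4 at row 2, column 1; remove 3 from row 2 of P and reverse-bump: 3 enters row 1 and ejects 2. So w(4) = 2. P is now [[1, 3, 4]].
Step i=3: Q has 3 at row 1, column 3; remove that cell from P, ejecting 4. So w(3) = 4. P is now [[1, 3]].
Step i=2: Q has 2 at row 1, column 2; remove that cell from P, ejecting 3. So w(2) = 3. P is now [[1]].
Step i=1: Q has 1 at row 1, column 1; remove that cell from P, ejecting 1. So w(1) = 1. P is now [].

So w = 1 3 4 2 5 6.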